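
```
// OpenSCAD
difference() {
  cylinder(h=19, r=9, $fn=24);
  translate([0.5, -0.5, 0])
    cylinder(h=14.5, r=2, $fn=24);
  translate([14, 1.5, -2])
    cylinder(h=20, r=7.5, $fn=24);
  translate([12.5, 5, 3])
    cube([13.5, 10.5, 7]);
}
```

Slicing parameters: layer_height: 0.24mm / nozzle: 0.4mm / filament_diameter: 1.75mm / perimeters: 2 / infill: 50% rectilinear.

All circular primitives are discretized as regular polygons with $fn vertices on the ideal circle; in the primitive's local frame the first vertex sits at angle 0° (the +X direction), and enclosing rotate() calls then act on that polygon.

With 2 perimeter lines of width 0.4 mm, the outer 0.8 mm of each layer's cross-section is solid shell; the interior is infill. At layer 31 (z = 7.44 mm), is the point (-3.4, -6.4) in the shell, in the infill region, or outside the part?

infill

At z = 7.44 mm: the r=9 cylinder gives a regular 24-gon of circumradius 9 (constant along its height); the r=2 cylinder at (0.5, -0.5) gives a regular 24-gon of circumradius 2 (constant along its height); the r=7.5 cylinder at (14, 1.5) contributes a regular 24-gon of circumradius 7.5; the cube at (12.5, 5) (footprint 13.5×10.5) is included at this height; Subtracting the remaining from the first: starting from the r=9 cylinder, the r=2 cylinder at (0.5, -0.5) lies wholly inside it (removes its full 12.42 mm² and its 12.53 mm outline becomes a hole wall); the r=7.5 cylinder at (14, 1.5) partially overlaps it — only the 13.19 mm² overlap (of its 174.70 mm²) is removed, clipping the outline; the 13.5×10.5 cube at (12.5, 5) misses the remaining region (no effect) — 1 connected region with 1 hole. Overall, the cross-section is one region with 1 hole. The nearest boundary edge runs (-2.33, -8.69)→(-4.50, -7.79); distance from the point to it = 1.71 mm. The point is inside the cross-section and 1.71 mm from the nearest boundary — more than the 0.8 mm shell width (2 × 0.4), so it's in the infill interior.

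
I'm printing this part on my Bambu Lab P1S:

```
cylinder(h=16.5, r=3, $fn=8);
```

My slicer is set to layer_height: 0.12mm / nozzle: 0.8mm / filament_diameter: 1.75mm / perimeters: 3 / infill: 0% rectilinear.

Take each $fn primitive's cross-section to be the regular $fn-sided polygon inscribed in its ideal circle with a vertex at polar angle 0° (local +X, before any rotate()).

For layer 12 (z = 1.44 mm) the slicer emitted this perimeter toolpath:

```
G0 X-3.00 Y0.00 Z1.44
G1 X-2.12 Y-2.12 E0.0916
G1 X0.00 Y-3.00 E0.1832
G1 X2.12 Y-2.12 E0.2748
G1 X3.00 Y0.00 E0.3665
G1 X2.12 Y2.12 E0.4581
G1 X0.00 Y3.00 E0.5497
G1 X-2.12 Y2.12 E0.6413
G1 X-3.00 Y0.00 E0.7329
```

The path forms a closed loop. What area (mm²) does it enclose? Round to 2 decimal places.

Apply the shoelace formula to the sequence of (X, Y) vertices; enclosed area = 25.44 mm².

25.44 mm²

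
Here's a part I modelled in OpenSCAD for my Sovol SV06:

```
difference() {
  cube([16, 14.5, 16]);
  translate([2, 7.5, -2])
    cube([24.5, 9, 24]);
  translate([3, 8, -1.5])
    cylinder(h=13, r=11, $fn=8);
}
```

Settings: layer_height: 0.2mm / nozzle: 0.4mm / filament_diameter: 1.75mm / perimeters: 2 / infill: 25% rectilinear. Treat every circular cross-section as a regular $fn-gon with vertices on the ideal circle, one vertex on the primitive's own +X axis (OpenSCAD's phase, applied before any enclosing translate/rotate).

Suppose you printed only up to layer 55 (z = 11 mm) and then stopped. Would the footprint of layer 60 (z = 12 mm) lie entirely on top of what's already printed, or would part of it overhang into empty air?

part overhangs

Compare the two slices. At z = 11: the 16×14.5 cube contributes its full rectangle (area 232.00 mm²); the cube at (2, 7.5) (footprint 24.5×9) is included at this height (area 220.50 mm²); the cylinder at (3, 8): section is a regular 8-gon, circumradius r=11 (area = (8/2)·11.000²·sin(360°/8) = 342.24 mm²); After the difference (first − rest): starting from the 16×14.5 cube (232.00 mm²), the 24.5×9 cube at (2, 7.5) partially overlaps it — only the 98.00 mm² overlap (of its 220.50 mm²) is removed, clipping the outline; the r=11 cylinder at (3, 8) partially overlaps it — only the 105.75 mm² overlap (of its 342.24 mm²) is removed, clipping the outline — area = 28.25 mm². At z = 12: the cube (footprint 16×14.5) is included at this height (area 232.00 mm²); the 24.5×9 cube at (2, 7.5) contributes its full rectangle (area 220.50 mm²); the cylinder at (3, 8) is not intersected at this z (z outside [-1.5, 11.5]); Taking the first minus the rest: starting from the 16×14.5 cube (232.00 mm²), the 24.5×9 cube at (2, 7.5) partially overlaps it — only the 98.00 mm² overlap (of its 220.50 mm²) is removed, clipping the outline — area = 134.00 mm². Checking containment: at z = 12 the cross-section extends beyond the z = 11 cross-section by about 105.75 mm².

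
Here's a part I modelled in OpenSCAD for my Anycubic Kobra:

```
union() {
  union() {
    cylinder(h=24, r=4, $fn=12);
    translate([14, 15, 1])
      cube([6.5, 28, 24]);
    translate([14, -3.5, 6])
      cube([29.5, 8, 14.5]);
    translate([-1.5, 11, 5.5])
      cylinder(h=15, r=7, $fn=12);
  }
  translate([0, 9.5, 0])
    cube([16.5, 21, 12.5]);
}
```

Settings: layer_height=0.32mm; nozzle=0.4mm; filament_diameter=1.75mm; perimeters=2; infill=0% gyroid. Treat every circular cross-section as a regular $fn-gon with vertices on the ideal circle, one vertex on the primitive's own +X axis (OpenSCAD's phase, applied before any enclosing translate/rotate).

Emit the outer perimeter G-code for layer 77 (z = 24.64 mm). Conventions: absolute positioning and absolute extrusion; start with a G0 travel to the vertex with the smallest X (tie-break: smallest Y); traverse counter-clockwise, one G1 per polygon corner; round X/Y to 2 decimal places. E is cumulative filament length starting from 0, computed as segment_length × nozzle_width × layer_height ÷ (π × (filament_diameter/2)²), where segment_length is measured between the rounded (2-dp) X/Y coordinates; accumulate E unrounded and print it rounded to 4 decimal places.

G0 X14.00 Y15.00 Z24.64
G1 X20.50 Y15.00 E0.3459
G1 X20.50 Y43.00 E1.8360
G1 X14.00 Y43.00 E2.1819
G1 X14.00 Y15.00 E3.6719

At z = 24.64 mm: the cylinder is not intersected at this z (z outside [0, 24]); the cube at (14, 15) is present — its section is the full 6.5×28 rectangle; the cube at (14, -3.5) is not intersected at this z (z outside [6, 20.5]); the cylinder at (-1.5, 11) is not intersected at this z (z outside [5.5, 20.5]); Combining (union): only the 6.5×28 cube at (14, 15) is present, so the union is just that shape — 1 connected region; the cube at (0, 9.5) is not intersected at this z (z outside [0, 12.5]); Taking the union: only the result so far is present, so the union is just that shape — 1 connected region. The outline is a single polygon with 4 vertices. Extrusion per mm of travel: 0.4 × 0.32 / (π × 0.875²) = 0.053216. Accumulating E over each segment gives final E = 3.6719.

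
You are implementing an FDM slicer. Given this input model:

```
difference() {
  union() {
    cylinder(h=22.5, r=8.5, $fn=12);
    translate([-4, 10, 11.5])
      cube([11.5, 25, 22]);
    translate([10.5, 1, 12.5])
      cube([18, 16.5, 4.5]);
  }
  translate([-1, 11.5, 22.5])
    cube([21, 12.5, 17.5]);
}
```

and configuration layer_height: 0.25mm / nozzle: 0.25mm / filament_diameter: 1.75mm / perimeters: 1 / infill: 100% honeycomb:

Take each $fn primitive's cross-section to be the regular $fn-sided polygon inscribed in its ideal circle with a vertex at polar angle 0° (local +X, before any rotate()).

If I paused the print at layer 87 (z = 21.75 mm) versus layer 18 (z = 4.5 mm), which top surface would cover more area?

layer 87 (z = 21.75 mm)

Layer 87 (z = 21.75): the r=8.5 cylinder gives a regular 12-gon of circumradius 8.5 (constant along its height) (area = (12/2)·8.500²·sin(360°/12) = 216.75 mm²); the cube at (-4, 10) is present — its section is the full 11.5×25 rectangle (area 287.50 mm²); the cube at (10.5, 1) does not reach this height (z outside [12.5, 17]); Combining (union): the 2 present regions are separate (no shared area or edge), so areas and boundary lengths simply add and each stays a separate island — area = 504.25 mm²; the cube at (-1, 11.5) is absent (z outside [22.5, 40]); Taking the first minus the rest: none of the subtracted shapes is present at this height, so the result so far is unchanged — area = 504.25 mm². So its area = 504.25 mm². Layer 18 (z = 4.5): the r=8.5 cylinder gives a regular 12-gon of circumradius 8.5 (constant along its height) (area = (12/2)·8.500²·sin(360°/12) = 216.75 mm²); the cube at (-4, 10) is absent (z outside [11.5, 33.5]); the cube at (10.5, 1) is not intersected at this z (z outside [12.5, 17]); Taking the union: only the r=8.5 cylinder is present, so the union is just that shape — area = 216.75 mm²; the cube at (-1, 11.5) does not reach this height (z outside [22.5, 40]); Taking the first minus the rest: none of the subtracted shapes is present at this height, so that combined region is unchanged — area = 216.75 mm². So its area = 216.75 mm². Layer 87 is larger (504.25 vs 216.75 mm²).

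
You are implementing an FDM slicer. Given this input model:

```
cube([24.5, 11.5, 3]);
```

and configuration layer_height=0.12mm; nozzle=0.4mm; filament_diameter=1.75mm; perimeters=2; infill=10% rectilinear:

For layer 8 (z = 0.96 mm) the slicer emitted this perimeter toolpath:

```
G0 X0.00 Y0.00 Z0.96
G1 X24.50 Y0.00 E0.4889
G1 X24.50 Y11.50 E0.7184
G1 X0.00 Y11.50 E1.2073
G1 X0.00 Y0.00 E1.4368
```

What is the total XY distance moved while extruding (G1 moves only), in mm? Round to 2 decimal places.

Sum the Euclidean lengths of each G1 segment: total = 72.00 mm.

72.00 mm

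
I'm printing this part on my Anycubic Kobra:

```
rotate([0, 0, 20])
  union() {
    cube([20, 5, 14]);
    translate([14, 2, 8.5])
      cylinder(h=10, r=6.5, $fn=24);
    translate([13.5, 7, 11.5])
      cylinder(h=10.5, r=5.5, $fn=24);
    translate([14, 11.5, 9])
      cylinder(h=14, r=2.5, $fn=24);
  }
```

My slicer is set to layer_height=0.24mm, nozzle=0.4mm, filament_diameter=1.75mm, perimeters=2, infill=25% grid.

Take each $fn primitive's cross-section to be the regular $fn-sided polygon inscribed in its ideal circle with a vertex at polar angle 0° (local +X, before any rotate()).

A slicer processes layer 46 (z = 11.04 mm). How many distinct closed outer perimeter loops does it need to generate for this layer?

2

At z = 11.04 mm: the cube (footprint 20×5) is included at this height; the cylinder at (14, 2): section is a regular 24-gon, circumradius r=6.5; the cylinder at (13.5, 7) does not reach this height (z outside [11.5, 22]); the cylinder at (14, 11.5): section is a regular 24-gon, circumradius r=2.5; Merging all regions: the regions partially overlap (shared area 61.30 mm²), so overlapping operands fuse into one piece — 2 connected regions; (rotated 20° about Z; rotation is an isometry so areas/perimeters/island counts are preserved). The result has 2 disconnected regions.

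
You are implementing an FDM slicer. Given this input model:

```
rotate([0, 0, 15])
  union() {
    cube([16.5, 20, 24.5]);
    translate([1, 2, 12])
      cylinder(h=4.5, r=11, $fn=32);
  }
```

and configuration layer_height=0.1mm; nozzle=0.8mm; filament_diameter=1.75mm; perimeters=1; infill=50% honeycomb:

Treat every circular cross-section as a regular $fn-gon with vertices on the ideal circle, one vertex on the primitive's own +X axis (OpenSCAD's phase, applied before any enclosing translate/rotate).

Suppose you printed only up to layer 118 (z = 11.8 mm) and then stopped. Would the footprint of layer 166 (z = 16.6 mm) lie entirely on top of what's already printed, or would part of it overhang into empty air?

Compare the two slices. At z = 11.8: the 16.5×20 cube contributes its full rectangle (area 330.00 mm²); the cylinder at (1, 2) does not reach this height (z outside [12, 16.5]); Merging all regions: only the 16.5×20 cube is present, so the union is just that shape — area = 330.00 mm²; (rotated 15° about Z; rotation is an isometry so areas/perimeters/island counts are preserved). At z = 16.6: the cube (footprint 16.5×20) is included at this height (area 330.00 mm²); the cylinder at (1, 2) does not reach this height (z outside [12, 16.5]); Combining (union): only the 16.5×20 cube is present, so the union is just that shape — area = 330.00 mm²; (whole slice rotated 15° about Z — lengths, areas and connectivity unchanged). Checking containment: the cross-section at z = 16.6 is a subset of the cross-section at z = 11.8.

entirely on top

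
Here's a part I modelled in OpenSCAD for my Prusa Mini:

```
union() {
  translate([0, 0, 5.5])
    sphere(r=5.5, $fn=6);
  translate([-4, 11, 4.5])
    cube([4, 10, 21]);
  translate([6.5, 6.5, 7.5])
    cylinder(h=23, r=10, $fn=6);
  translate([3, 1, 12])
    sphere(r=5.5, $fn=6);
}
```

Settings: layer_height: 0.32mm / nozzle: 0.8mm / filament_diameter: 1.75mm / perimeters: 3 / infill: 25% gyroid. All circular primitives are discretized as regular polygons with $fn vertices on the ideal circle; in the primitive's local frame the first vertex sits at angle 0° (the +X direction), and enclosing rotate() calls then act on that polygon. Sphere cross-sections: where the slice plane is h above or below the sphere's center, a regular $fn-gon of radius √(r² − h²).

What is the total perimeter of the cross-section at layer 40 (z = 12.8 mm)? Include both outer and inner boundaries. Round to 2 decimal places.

87.64 mm

At z = 12.8 mm: the sphere is not intersected at this z (|z−center|=7.300 > r=5.5); the 4×10 cube at (-4, 11) contributes its full rectangle (perimeter 28.00 mm); the cylinder at (6.5, 6.5): section is a regular 6-gon, circumradius r=10 (perimeter = 2·6·10.000·sin(180°/6) = 60.00 mm); the r=5.5 sphere at (3, 1) slices to a regular 6-gon of circumradius 5.442 (√(r²−h²) with h=0.8 from center) (perimeter = 2·6·5.442·sin(180°/6) = 32.65 mm); Combining (union): the regions partially overlap (shared area 59.17 mm²), so the edge portions inside another operand are dropped and the merged outline is re-measured after clipping — boundary = 87.64 mm. Overall, the cross-section is a single solid region. Total boundary length (outer) = 87.64 mm.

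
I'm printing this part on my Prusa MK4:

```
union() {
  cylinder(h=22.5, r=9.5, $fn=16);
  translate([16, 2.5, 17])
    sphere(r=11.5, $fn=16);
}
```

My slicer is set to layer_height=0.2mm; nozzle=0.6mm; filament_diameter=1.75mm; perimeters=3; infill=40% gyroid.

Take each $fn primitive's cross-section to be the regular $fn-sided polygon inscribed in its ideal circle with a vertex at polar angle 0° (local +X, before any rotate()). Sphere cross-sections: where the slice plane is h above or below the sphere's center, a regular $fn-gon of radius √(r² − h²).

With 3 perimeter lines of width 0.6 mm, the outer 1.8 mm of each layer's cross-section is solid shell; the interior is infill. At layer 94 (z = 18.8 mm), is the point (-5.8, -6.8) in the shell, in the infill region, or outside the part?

At z = 18.8 mm: the r=9.5 cylinder contributes a regular 16-gon of circumradius 9.5; the r=11.5 sphere at (16, 2.5) slices to a regular 16-gon of circumradius 11.358 (√(r²−h²) with h=1.8 from center); Combining (union): the regions partially overlap (shared area 38.00 mm²), so overlapping operands fuse into one piece — 1 connected region. Overall, the cross-section is a single solid region. The nearest boundary edge runs (-3.64, -8.78)→(-6.72, -6.72); distance from the point to it = 0.44 mm. The point is inside the cross-section, 0.44 mm from the nearest boundary — within the 1.8 mm shell band (3 × 0.6).

shell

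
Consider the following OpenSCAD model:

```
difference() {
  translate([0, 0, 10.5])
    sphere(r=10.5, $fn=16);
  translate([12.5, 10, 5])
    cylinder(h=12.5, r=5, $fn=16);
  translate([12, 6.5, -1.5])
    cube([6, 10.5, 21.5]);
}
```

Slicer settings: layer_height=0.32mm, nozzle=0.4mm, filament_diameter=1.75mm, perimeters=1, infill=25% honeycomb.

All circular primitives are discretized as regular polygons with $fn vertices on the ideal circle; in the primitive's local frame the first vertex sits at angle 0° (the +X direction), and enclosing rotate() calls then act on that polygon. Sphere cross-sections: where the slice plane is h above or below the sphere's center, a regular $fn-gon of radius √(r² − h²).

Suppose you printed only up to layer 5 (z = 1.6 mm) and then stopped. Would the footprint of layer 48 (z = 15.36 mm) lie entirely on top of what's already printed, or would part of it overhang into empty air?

Compare the two slices. At z = 1.6: the r=10.5 sphere contributes a regular 16-gon of circumradius √(10.5²−8.9²) = 5.571 (area = (16/2)·5.571²·sin(360°/16) = 95.03 mm²); the cylinder at (12.5, 10) is not intersected at this z (z outside [5, 17.5]); the cube at (12, 6.5) is present — its section is the full 6×10.5 rectangle (area 63.00 mm²); Subtracting the remaining from the first: starting from the r=10.5 sphere (95.03 mm²), the 6×10.5 cube at (12, 6.5) misses the remaining region (no effect) — area = 95.03 mm². At z = 15.36: the r=10.5 sphere slices to a regular 16-gon of circumradius 9.308 (√(r²−h²) with h=4.86 from center) (area = (16/2)·9.308²·sin(360°/16) = 265.22 mm²); the r=5 cylinder at (12.5, 10) gives a regular 16-gon of circumradius 5 (constant along its height) (area = (16/2)·5.000²·sin(360°/16) = 76.54 mm²); the cube at (12, 6.5) is present — its section is the full 6×10.5 rectangle (area 63.00 mm²); Subtracting the remaining from the first: starting from the r=10.5 sphere (265.22 mm²), the r=5 cylinder at (12.5, 10) misses the remaining region (no effect); the 6×10.5 cube at (12, 6.5) misses the remaining region (no effect) — area = 265.22 mm². Checking containment: at z = 15.36 the cross-section extends beyond the z = 1.6 cross-section by about 170.19 mm².

part overhangs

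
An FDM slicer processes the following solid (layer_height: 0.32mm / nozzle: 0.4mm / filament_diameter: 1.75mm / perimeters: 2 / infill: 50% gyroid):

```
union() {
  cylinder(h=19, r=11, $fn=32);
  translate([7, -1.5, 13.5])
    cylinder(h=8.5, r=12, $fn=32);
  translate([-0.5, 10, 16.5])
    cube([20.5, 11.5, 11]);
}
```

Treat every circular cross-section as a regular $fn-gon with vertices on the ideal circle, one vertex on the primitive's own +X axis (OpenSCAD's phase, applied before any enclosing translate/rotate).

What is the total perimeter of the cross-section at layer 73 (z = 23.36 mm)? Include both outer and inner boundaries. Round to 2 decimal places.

64.00 mm

At z = 23.36 mm: the cylinder is not intersected at this z (z outside [0, 19]); the cylinder at (7, -1.5) is not intersected at this z (z outside [13.5, 22]); the 20.5×11.5 cube at (-0.5, 10) contributes its full rectangle (perimeter 64.00 mm); Taking the union: only the 20.5×11.5 cube at (-0.5, 10) is present, so the union is just that shape — boundary = 64.00 mm. Overall, the cross-section is a single solid region. Total boundary length (outer) = 64.00 mm.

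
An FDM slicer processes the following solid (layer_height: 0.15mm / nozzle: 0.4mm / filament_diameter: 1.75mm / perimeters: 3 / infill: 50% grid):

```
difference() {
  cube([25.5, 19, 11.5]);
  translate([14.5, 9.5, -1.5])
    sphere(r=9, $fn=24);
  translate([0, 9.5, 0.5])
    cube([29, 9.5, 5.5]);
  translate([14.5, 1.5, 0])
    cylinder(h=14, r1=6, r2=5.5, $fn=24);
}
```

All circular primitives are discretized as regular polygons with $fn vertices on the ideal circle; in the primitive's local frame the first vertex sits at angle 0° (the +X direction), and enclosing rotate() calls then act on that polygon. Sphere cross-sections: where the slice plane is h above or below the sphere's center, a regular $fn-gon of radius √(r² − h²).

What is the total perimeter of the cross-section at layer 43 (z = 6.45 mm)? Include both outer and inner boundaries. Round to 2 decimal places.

112.83 mm

At z = 6.45 mm: the 25.5×19 cube contributes its full rectangle (perimeter 89.00 mm); the r=9 sphere at (14.5, 9.5) contributes a regular 24-gon of circumradius √(9²−7.95²) = 4.219 (perimeter = 2·24·4.219·sin(180°/24) = 26.43 mm); the cube at (0, 9.5) does not reach this height (z outside [0.5, 6]); the cone at (14.5, 1.5) contributes a regular 24-gon of circumradius 5.770 (interpolated between r1=6 and r2=5.5 at t=0.461) (perimeter = 2·24·5.770·sin(180°/24) = 36.15 mm); Taking the first minus the rest: starting from the 25.5×19 cube, the r=9 sphere at (14.5, 9.5) lies wholly inside it (removes its full 55.28 mm² and its 26.43 mm outline becomes a hole wall); the cone at (14.5, 1.5) partially overlaps it — only the 61.09 mm² overlap (of its 103.39 mm²) is removed, clipping the outline — boundary = 112.83 mm. Overall, the cross-section is a single solid region. Total boundary length (outer) = 112.83 mm.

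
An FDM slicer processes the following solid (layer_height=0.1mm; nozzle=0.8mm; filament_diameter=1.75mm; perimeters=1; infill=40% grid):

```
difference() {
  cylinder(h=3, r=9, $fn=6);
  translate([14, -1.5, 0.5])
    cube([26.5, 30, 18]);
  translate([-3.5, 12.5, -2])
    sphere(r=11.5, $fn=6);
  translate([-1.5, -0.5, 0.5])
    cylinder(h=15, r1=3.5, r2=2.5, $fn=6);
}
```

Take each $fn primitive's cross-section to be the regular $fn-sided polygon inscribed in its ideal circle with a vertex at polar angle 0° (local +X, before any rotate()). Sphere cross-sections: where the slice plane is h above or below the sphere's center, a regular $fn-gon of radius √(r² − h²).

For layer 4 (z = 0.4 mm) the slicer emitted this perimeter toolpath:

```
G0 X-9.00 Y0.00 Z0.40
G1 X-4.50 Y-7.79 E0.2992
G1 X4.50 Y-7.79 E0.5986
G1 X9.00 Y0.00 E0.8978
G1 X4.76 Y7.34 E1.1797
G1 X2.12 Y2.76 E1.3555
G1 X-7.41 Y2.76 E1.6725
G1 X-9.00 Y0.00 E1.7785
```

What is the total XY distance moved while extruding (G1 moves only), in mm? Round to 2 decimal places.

Sum the Euclidean lengths of each G1 segment: total = 53.47 mm.

53.47 mm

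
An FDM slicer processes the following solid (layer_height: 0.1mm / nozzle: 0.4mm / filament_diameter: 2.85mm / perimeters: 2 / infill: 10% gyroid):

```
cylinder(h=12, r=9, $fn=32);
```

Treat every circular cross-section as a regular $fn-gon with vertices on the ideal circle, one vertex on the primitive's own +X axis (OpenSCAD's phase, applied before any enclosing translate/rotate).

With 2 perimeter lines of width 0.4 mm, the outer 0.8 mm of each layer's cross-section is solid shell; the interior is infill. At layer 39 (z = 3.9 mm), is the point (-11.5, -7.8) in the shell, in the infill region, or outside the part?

outside

At z = 3.9 mm: the cylinder: section is a regular 32-gon, circumradius r=9. Overall, the cross-section is a single solid region. The nearest boundary edge runs (-8.31, -3.44)→(-7.48, -5.00); distance from the point to it = 4.90 mm. The point is not inside any of the regions above, so it lies outside the cross-section (4.90 mm from the nearest boundary).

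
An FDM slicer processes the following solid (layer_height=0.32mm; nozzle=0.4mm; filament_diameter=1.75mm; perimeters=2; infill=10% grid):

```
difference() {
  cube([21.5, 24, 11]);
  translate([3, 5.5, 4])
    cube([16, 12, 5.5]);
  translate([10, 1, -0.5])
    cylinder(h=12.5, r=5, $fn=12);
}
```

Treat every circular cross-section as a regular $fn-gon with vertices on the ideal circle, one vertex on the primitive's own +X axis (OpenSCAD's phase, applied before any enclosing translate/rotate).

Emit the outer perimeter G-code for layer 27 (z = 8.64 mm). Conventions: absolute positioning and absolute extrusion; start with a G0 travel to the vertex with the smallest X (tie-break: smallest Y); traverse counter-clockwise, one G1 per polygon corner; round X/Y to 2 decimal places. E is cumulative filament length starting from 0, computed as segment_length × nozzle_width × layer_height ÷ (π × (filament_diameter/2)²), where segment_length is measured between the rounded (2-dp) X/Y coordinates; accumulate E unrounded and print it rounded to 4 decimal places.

At z = 8.64 mm: the cube (footprint 21.5×24) is included at this height; the 16×12 cube at (3, 5.5) contributes its full rectangle; the r=5 cylinder at (10, 1) gives a regular 12-gon of circumradius 5 (constant along its height); After the difference (first − rest): starting from the 21.5×24 cube, the 16×12 cube at (3, 5.5) lies wholly inside it (removes its full 192.00 mm² and its 56.00 mm outline becomes a hole wall); the r=5 cylinder at (10, 1) partially overlaps it — only the 46.30 mm² overlap (of its 75.00 mm²) is removed, clipping the outline — 1 connected region. The outline is a single polygon with 18 vertices. Extrusion per mm of travel: 0.4 × 0.32 / (π × 0.875²) = 0.053216. Accumulating E over each segment gives final E = 7.8509.

G0 X0.00 Y0.00 Z8.64
G1 X5.27 Y0.00 E0.2804
G1 X5.00 Y1.00 E0.3356
G1 X5.67 Y3.50 E0.4733
G1 X7.50 Y5.33 E0.6110
G1 X8.13 Y5.50 E0.6458
G1 X3.00 Y5.50 E0.9188
G1 X3.00 Y17.50 E1.5574
G1 X19.00 Y17.50 E2.4088
G1 X19.00 Y5.50 E3.0474
G1 X11.87 Y5.50 E3.4268
G1 X12.50 Y5.33 E3.4616
G1 X14.33 Y3.50 E3.5993
G1 X15.00 Y1.00 E3.7370
G1 X14.73 Y0.00 E3.7921
G1 X21.50 Y0.00 E4.1524
G1 X21.50 Y24.00 E5.4296
G1 X0.00 Y24.00 E6.5738
G1 X0.00 Y0.00 E7.8509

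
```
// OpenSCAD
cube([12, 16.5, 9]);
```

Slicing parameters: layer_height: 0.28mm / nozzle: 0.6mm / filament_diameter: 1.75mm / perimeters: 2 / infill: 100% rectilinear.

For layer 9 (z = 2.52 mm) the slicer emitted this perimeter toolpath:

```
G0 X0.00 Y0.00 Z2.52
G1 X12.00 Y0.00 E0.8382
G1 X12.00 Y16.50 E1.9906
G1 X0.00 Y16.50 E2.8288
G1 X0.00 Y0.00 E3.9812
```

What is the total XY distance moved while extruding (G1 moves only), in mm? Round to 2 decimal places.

57.00 mm

Sum the Euclidean lengths of each G1 segment: total = 57.00 mm.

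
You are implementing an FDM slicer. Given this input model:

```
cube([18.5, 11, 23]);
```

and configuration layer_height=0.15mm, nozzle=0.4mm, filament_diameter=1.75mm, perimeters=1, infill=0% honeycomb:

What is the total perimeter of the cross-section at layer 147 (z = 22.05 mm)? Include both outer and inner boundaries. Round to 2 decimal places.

59.00 mm

At z = 22.05 mm: the 18.5×11 cube contributes its full rectangle (perimeter 59.00 mm). Overall, the cross-section is a single solid region. Total boundary length (outer) = 59.00 mm.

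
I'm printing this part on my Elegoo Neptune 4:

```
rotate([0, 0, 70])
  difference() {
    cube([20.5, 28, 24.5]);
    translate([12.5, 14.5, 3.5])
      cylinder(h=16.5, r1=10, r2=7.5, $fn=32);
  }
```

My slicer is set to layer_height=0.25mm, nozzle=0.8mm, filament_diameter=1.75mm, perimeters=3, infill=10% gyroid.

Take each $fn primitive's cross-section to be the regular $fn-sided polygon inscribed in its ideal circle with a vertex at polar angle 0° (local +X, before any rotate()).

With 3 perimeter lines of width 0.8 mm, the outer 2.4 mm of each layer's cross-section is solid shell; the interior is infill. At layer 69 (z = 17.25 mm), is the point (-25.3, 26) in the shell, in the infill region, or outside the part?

At z = 17.25 mm: the cube is present — its section is the full 20.5×28 rectangle; the cone at (12.5, 14.5): at t=0.833 of its height the radius interpolates to r₁+(r₂−r₁)t = 7.917, giving a regular 32-gon of that circumradius; Taking the first minus the rest: starting from the 20.5×28 cube, the cone at (12.5, 14.5) lies wholly inside it (removes its full 195.63 mm² and its 49.66 mm outline becomes a hole wall) — 1 connected region with 1 hole; (whole slice rotated 70° about Z — lengths, areas and connectivity unchanged). Overall, the cross-section is one region with 1 hole. Undo the 70° rotation: the query point maps to (15.779, 32.667) in the un-rotated model frame. The nearest boundary edge runs (0.00, 28.00)→(20.50, 28.00); distance from the point to it = 4.67 mm. The point is not inside any of the regions above, so it lies outside the cross-section (4.67 mm from the nearest boundary).

outside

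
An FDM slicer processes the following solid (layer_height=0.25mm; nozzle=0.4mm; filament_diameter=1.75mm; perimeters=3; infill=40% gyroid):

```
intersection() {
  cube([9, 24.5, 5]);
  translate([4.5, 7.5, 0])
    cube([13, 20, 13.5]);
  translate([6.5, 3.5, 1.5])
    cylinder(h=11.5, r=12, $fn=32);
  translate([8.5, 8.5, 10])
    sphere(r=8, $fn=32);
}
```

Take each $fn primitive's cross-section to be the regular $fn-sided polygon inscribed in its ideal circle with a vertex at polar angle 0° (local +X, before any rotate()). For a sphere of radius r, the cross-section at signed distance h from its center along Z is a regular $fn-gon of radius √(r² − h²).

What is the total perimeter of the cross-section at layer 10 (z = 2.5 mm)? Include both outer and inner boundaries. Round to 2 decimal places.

12.72 mm

At z = 2.5 mm: the cube (footprint 9×24.5) is included at this height (perimeter 67.00 mm); the cube at (4.5, 7.5) (footprint 13×20) is included at this height (perimeter 66.00 mm); the r=12 cylinder at (6.5, 3.5) gives a regular 32-gon of circumradius 12 (constant along its height) (perimeter = 2·32·12.000·sin(180°/32) = 75.28 mm); the r=8 sphere at (8.5, 8.5) contributes a regular 32-gon of circumradius √(8²−7.5²) = 2.784 (perimeter = 2·32·2.784·sin(180°/32) = 17.46 mm); Keeping only the common overlap: the 13×20 cube at (4.5, 7.5) partially overlaps the 9×24.5 cube; clipping to the common part keeps 76.50 mm²; the r=12 cylinder at (6.5, 3.5) partially overlaps the running intersection; clipping to the common part keeps 35.49 mm²; the r=8 sphere at (8.5, 8.5) partially overlaps the running intersection; clipping to the common part keeps 10.64 mm² — boundary = 12.72 mm. Overall, the cross-section is a single solid region. Total boundary length (outer) = 12.72 mm.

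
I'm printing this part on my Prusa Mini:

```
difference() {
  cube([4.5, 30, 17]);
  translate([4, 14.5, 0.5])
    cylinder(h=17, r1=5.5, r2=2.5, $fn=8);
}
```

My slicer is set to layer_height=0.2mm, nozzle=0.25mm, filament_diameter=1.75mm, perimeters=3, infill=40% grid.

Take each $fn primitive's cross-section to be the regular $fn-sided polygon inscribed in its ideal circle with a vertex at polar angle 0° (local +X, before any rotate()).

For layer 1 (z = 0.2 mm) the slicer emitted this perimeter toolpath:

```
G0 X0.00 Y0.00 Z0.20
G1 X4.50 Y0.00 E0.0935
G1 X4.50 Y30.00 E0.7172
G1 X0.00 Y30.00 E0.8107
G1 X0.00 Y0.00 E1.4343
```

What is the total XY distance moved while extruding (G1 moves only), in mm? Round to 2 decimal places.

Sum the Euclidean lengths of each G1 segment: total = 69.00 mm.

69.00 mm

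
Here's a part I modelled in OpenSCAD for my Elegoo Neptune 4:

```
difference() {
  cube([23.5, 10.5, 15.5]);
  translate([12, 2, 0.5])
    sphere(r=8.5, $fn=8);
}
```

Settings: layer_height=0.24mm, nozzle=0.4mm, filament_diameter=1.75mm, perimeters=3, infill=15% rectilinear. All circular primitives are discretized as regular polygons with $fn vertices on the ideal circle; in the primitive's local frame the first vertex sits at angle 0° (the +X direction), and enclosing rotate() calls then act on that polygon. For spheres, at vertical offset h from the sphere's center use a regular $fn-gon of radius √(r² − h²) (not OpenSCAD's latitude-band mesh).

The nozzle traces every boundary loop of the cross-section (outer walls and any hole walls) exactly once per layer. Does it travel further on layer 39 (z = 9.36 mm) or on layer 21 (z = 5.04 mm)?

layer 21 (z = 5.04 mm)

Layer 39 (z = 9.36): the 23.5×10.5 cube contributes its full rectangle (perimeter 68.00 mm); the sphere at (12, 2) is not intersected at this z (|z−center|=8.860 > r=8.5); After the difference (first − rest): none of the subtracted shapes is present at this height, so the 23.5×10.5 cube is unchanged — boundary = 68.00 mm. So its perimeter = 68.00 mm. Layer 21 (z = 5.04): the cube (footprint 23.5×10.5) is included at this height (perimeter 68.00 mm); the r=8.5 sphere at (12, 2) slices to a regular 8-gon of circumradius 7.186 (√(r²−h²) with h=4.54 from center) (perimeter = 2·8·7.186·sin(180°/8) = 44.00 mm); After the difference (first − rest): starting from the 23.5×10.5 cube, the r=8.5 sphere at (12, 2) partially overlaps it — only the 100.11 mm² overlap (of its 146.06 mm²) is removed, clipping the outline — boundary = 81.61 mm. So its perimeter = 81.61 mm. Layer 21 is larger (81.61 vs 68.00 mm).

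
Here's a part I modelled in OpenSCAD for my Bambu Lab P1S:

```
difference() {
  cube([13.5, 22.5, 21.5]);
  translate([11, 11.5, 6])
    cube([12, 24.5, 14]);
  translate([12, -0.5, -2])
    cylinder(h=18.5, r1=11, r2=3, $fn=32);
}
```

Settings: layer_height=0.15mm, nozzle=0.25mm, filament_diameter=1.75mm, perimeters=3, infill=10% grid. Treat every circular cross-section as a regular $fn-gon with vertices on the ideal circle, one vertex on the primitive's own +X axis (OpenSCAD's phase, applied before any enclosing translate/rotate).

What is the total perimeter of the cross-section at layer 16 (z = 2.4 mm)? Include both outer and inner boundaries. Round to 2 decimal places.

At z = 2.4 mm: the 13.5×22.5 cube contributes its full rectangle (perimeter 72.00 mm); the cube at (11, 11.5) is absent (z outside [6, 20]); the cone at (12, -0.5) (r1=11→r2=3) has section circumradius 9.097 here — a regular 32-gon (perimeter = 2·32·9.097·sin(180°/32) = 57.07 mm); Subtracting the remaining from the first: starting from the 13.5×22.5 cube, the cone at (12, -0.5) partially overlaps it — only the 72.83 mm² overlap (of its 258.33 mm²) is removed, clipping the outline — boundary = 68.27 mm. Overall, the cross-section is a single solid region. Total boundary length (outer) = 68.27 mm.

68.27 mm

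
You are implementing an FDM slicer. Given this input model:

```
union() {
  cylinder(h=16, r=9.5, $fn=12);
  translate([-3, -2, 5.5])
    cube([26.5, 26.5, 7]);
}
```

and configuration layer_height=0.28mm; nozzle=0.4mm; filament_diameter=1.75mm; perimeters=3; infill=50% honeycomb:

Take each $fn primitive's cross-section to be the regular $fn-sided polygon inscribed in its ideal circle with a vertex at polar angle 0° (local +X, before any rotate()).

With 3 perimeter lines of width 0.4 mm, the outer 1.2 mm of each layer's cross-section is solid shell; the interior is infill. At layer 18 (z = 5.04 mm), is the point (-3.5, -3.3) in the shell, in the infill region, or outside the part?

At z = 5.04 mm: the r=9.5 cylinder contributes a regular 12-gon of circumradius 9.5; the cube at (-3, -2) does not reach this height (z outside [5.5, 12.5]); Combining (union): only the r=9.5 cylinder is present, so the union is just that shape — 1 connected region. Overall, the cross-section is a single solid region. The nearest boundary edge runs (-8.23, -4.75)→(-4.75, -8.23); distance from the point to it = 4.37 mm. The point is inside the cross-section and 4.37 mm from the nearest boundary — more than the 1.2 mm shell width (3 × 0.4), so it's in the infill interior.

infill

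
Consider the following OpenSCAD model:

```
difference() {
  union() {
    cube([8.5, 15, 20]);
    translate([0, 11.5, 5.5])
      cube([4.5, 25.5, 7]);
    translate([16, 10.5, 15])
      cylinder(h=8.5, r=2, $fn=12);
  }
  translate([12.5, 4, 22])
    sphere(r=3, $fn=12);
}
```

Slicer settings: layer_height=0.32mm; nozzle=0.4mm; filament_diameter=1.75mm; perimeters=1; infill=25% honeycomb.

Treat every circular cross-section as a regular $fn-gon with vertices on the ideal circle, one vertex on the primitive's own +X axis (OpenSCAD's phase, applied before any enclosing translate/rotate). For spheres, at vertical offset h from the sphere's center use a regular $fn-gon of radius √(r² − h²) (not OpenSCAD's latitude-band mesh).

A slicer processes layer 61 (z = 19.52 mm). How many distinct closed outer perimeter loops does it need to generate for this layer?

2

At z = 19.52 mm: the cube is present — its section is the full 8.5×15 rectangle; the cube at (0, 11.5) does not reach this height (z outside [5.5, 12.5]); the r=2 cylinder at (16, 10.5) contributes a regular 12-gon of circumradius 2; Merging all regions: the 2 present regions are separate (no shared area or edge), so areas and boundary lengths simply add and each stays a separate island — 2 connected regions; the r=3 sphere at (12.5, 4) slices to a regular 12-gon of circumradius 1.688 (√(r²−h²) with h=2.48 from center); After the difference (first − rest): starting from that combined region, the r=3 sphere at (12.5, 4) misses the remaining region (no effect) — 2 connected regions. The result has 2 disconnected regions.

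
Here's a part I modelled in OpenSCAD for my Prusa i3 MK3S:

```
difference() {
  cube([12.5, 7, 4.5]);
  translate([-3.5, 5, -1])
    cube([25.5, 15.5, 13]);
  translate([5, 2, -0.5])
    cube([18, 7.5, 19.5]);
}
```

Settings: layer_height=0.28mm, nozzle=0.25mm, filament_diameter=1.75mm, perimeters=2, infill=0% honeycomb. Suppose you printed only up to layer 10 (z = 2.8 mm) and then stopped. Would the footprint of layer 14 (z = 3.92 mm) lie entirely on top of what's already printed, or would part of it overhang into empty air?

Compare the two slices. At z = 2.8: the cube is present — its section is the full 12.5×7 rectangle (area 87.50 mm²); the cube at (-3.5, 5) is present — its section is the full 25.5×15.5 rectangle (area 395.25 mm²); the 18×7.5 cube at (5, 2) contributes its full rectangle (area 135.00 mm²); After the difference (first − rest): starting from the 12.5×7 cube (87.50 mm²), the 25.5×15.5 cube at (-3.5, 5) partially overlaps it — only the 25.00 mm² overlap (of its 395.25 mm²) is removed, clipping the outline; the 18×7.5 cube at (5, 2) partially overlaps it — only the 22.50 mm² overlap (of its 135.00 mm²) is removed, clipping the outline — area = 40.00 mm². At z = 3.92: the cube (footprint 12.5×7) is included at this height (area 87.50 mm²); the cube at (-3.5, 5) (footprint 25.5×15.5) is included at this height (area 395.25 mm²); the cube at (5, 2) (footprint 18×7.5) is included at this height (area 135.00 mm²); Subtracting the remaining from the first: starting from the 12.5×7 cube (87.50 mm²), the 25.5×15.5 cube at (-3.5, 5) partially overlaps it — only the 25.00 mm² overlap (of its 395.25 mm²) is removed, clipping the outline; the 18×7.5 cube at (5, 2) partially overlaps it — only the 22.50 mm² overlap (of its 135.00 mm²) is removed, clipping the outline — area = 40.00 mm². Checking containment: the cross-section at z = 3.92 is a subset of the cross-section at z = 2.8.

entirely on top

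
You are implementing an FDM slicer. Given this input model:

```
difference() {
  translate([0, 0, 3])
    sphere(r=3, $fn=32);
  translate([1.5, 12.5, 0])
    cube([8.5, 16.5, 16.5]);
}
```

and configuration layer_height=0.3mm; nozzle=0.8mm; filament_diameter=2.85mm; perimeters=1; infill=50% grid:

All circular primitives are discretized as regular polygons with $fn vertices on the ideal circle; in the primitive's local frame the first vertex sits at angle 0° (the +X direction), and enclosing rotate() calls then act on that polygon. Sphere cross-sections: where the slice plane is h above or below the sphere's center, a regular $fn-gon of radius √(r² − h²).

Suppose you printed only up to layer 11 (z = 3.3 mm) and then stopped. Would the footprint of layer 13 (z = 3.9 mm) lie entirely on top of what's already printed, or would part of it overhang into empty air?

Compare the two slices. At z = 3.3: the sphere: section is a regular 32-gon, circumradius = √(r²−h²) = √(3²−0.3²) = 2.985 (area = (32/2)·2.985²·sin(360°/32) = 27.81 mm²); the cube at (1.5, 12.5) (footprint 8.5×16.5) is included at this height (area 140.25 mm²); Taking the first minus the rest: starting from the r=3 sphere (27.81 mm²), the 8.5×16.5 cube at (1.5, 12.5) misses the remaining region (no effect) — area = 27.81 mm². At z = 3.9: the sphere: section is a regular 32-gon, circumradius = √(r²−h²) = √(3²−0.9²) = 2.862 (area = (32/2)·2.862²·sin(360°/32) = 25.56 mm²); the 8.5×16.5 cube at (1.5, 12.5) contributes its full rectangle (area 140.25 mm²); Subtracting the remaining from the first: starting from the r=3 sphere (25.56 mm²), the 8.5×16.5 cube at (1.5, 12.5) misses the remaining region (no effect) — area = 25.56 mm². Checking containment: the cross-section at z = 3.9 is a subset of the cross-section at z = 3.3.

entirely on top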